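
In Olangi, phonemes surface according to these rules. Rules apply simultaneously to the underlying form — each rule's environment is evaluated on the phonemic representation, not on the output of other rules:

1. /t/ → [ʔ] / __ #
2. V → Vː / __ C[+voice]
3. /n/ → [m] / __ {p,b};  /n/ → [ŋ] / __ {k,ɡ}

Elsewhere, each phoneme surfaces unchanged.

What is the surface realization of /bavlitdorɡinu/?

[baːvlitdoːrɡiːnu]

/b/ (word-initial): no rule targets it → [b].
/a/ (between /b/ and /v/) occurs before a voiced consonant → [aː] by rule 2.
/v/ (between /a/ and /l/): no rule targets it → [v].
/l/ stays [l].
/i/ (between /l/ and /t/) is in the target of rule 2 but the environment (before a voiced consonant) is not met → [i].
/t/ (between /i/ and /d/) is in the target of rule 1 but the environment (word-finally) is not met → [t].
/d/ stays [d].
Rule 2 applies to /o/ (between /d/ and /r/: before a voiced consonant) → [oː].
/r/ (between /o/ and /ɡ/) is unaffected → [r].
/ɡ/ — not in any rule's target class → [ɡ].
Rule 2 applies to /i/ (between /ɡ/ and /n/: before a voiced consonant) → [iː].
/n/ (between /i/ and /u/) fails the environment for rule 3, so it stays [n].
/u/ (word-final): rule 2 targets it, but not before a voiced consonant → unchanged [u].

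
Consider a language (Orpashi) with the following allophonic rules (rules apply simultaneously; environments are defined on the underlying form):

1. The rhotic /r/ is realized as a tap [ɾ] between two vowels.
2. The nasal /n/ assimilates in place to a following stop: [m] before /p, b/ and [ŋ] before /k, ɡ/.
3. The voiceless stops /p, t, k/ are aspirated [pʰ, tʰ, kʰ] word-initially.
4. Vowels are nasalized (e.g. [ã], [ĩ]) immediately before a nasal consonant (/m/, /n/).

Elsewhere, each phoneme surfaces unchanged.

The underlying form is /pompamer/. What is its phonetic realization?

[pʰõmpãmer]

/p/ (word-initial) occurs word-initially → [pʰ] by rule 3.
/o/ (between /p/ and /m/) occurs before a nasal consonant → [õ] by rule 4.
/m/ (between /o/ and /p/): no rule targets it → [m].
/p/ — between /m/ and /a/; rule 3 does not apply here → [p].
/a/ (between /p/ and /m/): before a nasal consonant, so rule 4 applies → [ã].
/m/ (between /a/ and /e/): no rule targets it → [m].
/e/ (between /m/ and /r/) fails the environment for rule 4, so it stays [e].
/r/ (word-final): rule 1 targets it, but not between two vowels → unchanged [r].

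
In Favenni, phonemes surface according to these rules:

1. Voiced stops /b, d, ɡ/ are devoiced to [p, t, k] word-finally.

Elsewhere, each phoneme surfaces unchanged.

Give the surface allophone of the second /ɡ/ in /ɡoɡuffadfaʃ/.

[ɡ]

/ɡ/ — between /o/ and /u/; rule 1 does not apply here → [ɡ].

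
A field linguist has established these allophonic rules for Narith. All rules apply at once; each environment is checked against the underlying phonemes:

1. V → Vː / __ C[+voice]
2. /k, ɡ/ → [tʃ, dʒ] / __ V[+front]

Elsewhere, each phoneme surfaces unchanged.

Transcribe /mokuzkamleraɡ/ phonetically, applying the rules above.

[mokuːzkaːmleːraːɡ]

/m/ stays [m].
/o/ — between /m/ and /k/; rule 1 does not apply here → [o].
/k/ (between /o/ and /u/) is in the target of rule 2 but the environment (before a front vowel) is not met → [k].
/u/ meets the environment for rule 1 (before a voiced consonant) → [uː].
/z/ (between /u/ and /k/): no rule targets it → [z].
/k/ (between /z/ and /a/): rule 2 targets it, but not before a front vowel → unchanged [k].
/a/ (between /k/ and /m/): before a voiced consonant, so rule 1 applies → [aː].
/m/ — not in any rule's target class → [m].
/l/ (between /m/ and /e/): no rule targets it → [l].
/e/ (between /l/ and /r/): before a voiced consonant, so rule 1 applies → [eː].
/r/ (between /e/ and /a/) is unaffected → [r].
/a/ — between /r/ and /ɡ/, before a voiced consonant — surfaces as [aː] (rule 1).
/ɡ/ (word-final): rule 2 targets it, but not before a front vowel → unchanged [ɡ].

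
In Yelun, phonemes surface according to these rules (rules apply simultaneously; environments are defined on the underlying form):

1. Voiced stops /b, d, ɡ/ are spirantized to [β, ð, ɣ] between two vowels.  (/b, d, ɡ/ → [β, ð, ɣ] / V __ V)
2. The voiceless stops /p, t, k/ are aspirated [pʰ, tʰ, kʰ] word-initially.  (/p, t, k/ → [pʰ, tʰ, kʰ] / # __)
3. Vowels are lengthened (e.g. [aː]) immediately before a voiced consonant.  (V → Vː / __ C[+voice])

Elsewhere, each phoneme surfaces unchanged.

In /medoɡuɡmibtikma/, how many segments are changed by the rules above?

6

Segments that undergo a rule: /e/ → [eː] (rule 3); /d/ → [ð] (rule 1); /o/ → [oː] (rule 3); /ɡ/ → [ɣ] (rule 1); /u/ → [uː] (rule 3); /i/ → [iː] (rule 3).
All other segments surface unchanged.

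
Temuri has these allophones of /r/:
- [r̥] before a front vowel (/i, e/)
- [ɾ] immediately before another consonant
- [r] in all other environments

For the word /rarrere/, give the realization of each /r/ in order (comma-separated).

Occurrence 1 (position 1): no conditioning environment matches → elsewhere allophone [r].
Occurrence 2 (position 3): immediately before another consonant → [ɾ].
Occurrence 3 (position 4): before a front vowel (/i, e/) → [r̥].
Occurrence 4 (position 6): before a front vowel (/i, e/) → [r̥].

[r], [ɾ], [r̥], [r̥]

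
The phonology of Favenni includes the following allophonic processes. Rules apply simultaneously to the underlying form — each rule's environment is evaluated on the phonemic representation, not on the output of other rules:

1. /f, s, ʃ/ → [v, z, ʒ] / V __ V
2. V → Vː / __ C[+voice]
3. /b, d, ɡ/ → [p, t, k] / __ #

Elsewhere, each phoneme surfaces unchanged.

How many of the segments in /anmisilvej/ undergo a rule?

4

Segments that undergo a rule: /a/ → [aː] (rule 2); /s/ → [z] (rule 1); /i/ → [iː] (rule 2); /e/ → [eː] (rule 2).
All other segments surface unchanged.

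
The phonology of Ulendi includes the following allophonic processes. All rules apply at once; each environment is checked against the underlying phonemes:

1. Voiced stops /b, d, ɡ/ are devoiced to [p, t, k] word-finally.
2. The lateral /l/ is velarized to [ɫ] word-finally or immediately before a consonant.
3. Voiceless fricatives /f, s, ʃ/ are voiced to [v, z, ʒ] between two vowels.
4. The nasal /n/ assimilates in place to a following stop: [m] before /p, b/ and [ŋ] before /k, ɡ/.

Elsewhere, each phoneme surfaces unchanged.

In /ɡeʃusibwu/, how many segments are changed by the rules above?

2

Segments that undergo a rule: /ʃ/ → [ʒ] (rule 3); /s/ → [z] (rule 3).
All other segments surface unchanged.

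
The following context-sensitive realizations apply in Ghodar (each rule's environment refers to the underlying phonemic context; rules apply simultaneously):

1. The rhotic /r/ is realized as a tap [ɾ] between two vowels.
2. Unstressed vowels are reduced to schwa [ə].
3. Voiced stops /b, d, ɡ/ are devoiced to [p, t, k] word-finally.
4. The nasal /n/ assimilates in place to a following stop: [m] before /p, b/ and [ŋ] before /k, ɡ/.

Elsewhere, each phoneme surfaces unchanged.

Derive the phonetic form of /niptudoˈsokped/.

/n/ (word-initial) is in the target of rule 4 but the environment (before a labial or velar stop) is not met → [n].
/i/ meets the environment for rule 2 (in an unstressed syllable) → [ə].
/p/ — not in any rule's target class → [p].
/t/ — not in any rule's target class → [t].
/u/ — between /t/ and /d/, in an unstressed syllable — surfaces as [ə] (rule 2).
/d/ (between /u/ and /o/) is in the target of rule 3 but the environment (word-finally) is not met → [d].
/o/ meets the environment for rule 2 (in an unstressed syllable) → [ə].
/s/ — not in any rule's target class → [s].
/o/ — between /s/ and /k/; rule 2 does not apply here → [o].
/k/ stays [k].
/p/ stays [p].
/e/ meets the environment for rule 2 (in an unstressed syllable) → [ə].
Rule 3 applies to /d/ (word-final: word-finally) → [t].

[nəptədəˈsokpət]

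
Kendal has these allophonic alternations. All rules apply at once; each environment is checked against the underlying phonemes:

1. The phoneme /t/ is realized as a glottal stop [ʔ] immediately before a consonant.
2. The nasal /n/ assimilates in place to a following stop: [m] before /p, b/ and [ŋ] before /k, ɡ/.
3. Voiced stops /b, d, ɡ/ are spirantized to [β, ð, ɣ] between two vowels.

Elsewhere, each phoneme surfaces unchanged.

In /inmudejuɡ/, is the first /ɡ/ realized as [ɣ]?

No

/ɡ/ (word-final) fails the environment for rule 3, so it stays [ɡ].
The actual realization is [ɡ], not [ɣ].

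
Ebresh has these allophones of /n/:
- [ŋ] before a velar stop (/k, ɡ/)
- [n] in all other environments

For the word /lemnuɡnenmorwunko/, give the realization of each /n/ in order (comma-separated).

[n], [n], [n], [ŋ]

Occurrence 1 (position 4): no conditioning environment matches → elsewhere allophone [n].
Occurrence 2 (position 7): no conditioning environment matches → elsewhere allophone [n].
Occurrence 3 (position 9): no conditioning environment matches → elsewhere allophone [n].
Occurrence 4 (position 15): before a velar stop → [ŋ].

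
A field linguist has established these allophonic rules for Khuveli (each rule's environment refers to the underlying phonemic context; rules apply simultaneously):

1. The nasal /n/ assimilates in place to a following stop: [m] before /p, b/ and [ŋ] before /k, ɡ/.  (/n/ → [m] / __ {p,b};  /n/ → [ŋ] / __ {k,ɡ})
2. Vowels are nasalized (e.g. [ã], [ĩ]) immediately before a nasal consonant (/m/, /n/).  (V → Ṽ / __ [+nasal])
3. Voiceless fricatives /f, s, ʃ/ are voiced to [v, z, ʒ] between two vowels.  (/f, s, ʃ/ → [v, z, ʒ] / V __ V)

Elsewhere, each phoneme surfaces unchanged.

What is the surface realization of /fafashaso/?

[favashazo]

/f/ (word-initial): rule 3 targets it, but not between two vowels → unchanged [f].
/a/ (between /f/ and /f/) is in the target of rule 2 but the environment (before a nasal consonant) is not met → [a].
/f/ (between /a/ and /a/) occurs between two vowels → [v] by rule 3.
/a/ (between /f/ and /s/) fails the environment for rule 2, so it stays [a].
/s/ (between /a/ and /h/) is in the target of rule 3 but the environment (between two vowels) is not met → [s].
/a/ (between /h/ and /s/) fails the environment for rule 2, so it stays [a].
/s/ (between /a/ and /o/) occurs between two vowels → [z] by rule 3.
/o/ (word-final) is in the target of rule 2 but the environment (before a nasal consonant) is not met → [o].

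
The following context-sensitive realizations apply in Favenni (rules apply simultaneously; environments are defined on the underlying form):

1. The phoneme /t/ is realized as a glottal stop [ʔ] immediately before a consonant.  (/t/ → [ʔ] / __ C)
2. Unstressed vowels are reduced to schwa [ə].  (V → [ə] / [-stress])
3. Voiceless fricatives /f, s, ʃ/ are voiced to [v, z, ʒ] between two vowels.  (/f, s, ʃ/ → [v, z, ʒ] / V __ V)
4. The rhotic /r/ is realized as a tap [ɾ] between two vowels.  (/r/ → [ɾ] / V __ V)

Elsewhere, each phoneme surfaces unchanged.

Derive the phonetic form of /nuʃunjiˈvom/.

/n/ stays [n].
/u/ (between /n/ and /ʃ/): in an unstressed syllable, so rule 2 applies → [ə].
/ʃ/ meets the environment for rule 3 (between two vowels) → [ʒ].
/u/ meets the environment for rule 2 (in an unstressed syllable) → [ə].
/n/ stays [n].
/j/ stays [j].
/i/ (between /j/ and /v/): in an unstressed syllable, so rule 2 applies → [ə].
/v/ — not in any rule's target class → [v].
/o/ — between /v/ and /m/; rule 2 does not apply here → [o].
/m/ — not in any rule's target class → [m].

[nəʒənjəˈvom]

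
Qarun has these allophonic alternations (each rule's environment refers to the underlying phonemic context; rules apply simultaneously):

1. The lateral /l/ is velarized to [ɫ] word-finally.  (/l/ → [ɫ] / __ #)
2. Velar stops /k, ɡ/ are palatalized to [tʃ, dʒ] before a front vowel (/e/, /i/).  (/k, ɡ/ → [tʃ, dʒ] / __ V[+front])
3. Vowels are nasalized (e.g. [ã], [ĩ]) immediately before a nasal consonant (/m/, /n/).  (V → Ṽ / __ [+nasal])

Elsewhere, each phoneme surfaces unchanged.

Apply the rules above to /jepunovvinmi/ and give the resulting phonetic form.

[jepũnovvĩnmi]

/j/ stays [j].
/e/ (between /j/ and /p/) is in the target of rule 3 but the environment (before a nasal consonant) is not met → [e].
/p/ stays [p].
Rule 3 applies to /u/ (between /p/ and /n/: before a nasal consonant) → [ũ].
/n/ stays [n].
/o/ (between /n/ and /v/) is in the target of rule 3 but the environment (before a nasal consonant) is not met → [o].
/v/ stays [v].
/v/ (between /v/ and /i/): no rule targets it → [v].
/i/ (between /v/ and /n/) occurs before a nasal consonant → [ĩ] by rule 3.
/n/ (between /i/ and /m/) is unaffected → [n].
/m/ (between /n/ and /i/): no rule targets it → [m].
/i/ (word-final) is in the target of rule 3 but the environment (before a nasal consonant) is not met → [i].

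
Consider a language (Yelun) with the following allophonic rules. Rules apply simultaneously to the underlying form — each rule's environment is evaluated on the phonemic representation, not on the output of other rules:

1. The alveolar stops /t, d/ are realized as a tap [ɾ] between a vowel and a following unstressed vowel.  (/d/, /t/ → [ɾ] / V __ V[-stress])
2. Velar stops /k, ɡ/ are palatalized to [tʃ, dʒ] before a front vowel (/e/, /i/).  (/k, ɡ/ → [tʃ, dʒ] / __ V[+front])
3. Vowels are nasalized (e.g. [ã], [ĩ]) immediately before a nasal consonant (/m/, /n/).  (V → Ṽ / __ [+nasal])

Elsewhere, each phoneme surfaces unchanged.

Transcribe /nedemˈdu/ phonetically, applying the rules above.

[neɾẽmˈdu]

/n/ (word-initial) is unaffected → [n].
/e/ — between /n/ and /d/; rule 3 does not apply here → [e].
/d/ (between /e/ and /e/): between a vowel and a following unstressed vowel, so rule 1 applies → [ɾ].
Rule 3 applies to /e/ (between /d/ and /m/: before a nasal consonant) → [ẽ].
/m/ (between /e/ and /d/): no rule targets it → [m].
/d/ (between /m/ and /u/) is in the target of rule 1 but the environment (between a vowel and a following unstressed vowel) is not met → [d].
/u/ (word-final) is in the target of rule 3 but the environment (before a nasal consonant) is not met → [u].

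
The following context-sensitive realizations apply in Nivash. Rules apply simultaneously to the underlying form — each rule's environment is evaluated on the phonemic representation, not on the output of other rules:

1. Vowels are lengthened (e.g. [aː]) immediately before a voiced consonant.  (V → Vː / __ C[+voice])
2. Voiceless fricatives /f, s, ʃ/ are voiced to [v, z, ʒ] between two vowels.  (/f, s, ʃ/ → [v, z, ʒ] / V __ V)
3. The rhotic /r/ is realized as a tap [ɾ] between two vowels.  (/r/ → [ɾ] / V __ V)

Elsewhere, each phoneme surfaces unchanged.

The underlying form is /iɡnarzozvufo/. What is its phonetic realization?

Rule 1 applies to /i/ (word-initial: before a voiced consonant) → [iː].
/ɡ/ (between /i/ and /n/): no rule targets it → [ɡ].
/n/ (between /ɡ/ and /a/) is unaffected → [n].
/a/ — between /n/ and /r/, before a voiced consonant — surfaces as [aː] (rule 1).
/r/ (between /a/ and /z/): rule 3 targets it, but not between two vowels → unchanged [r].
/z/ stays [z].
/o/ meets the environment for rule 1 (before a voiced consonant) → [oː].
/z/ (between /o/ and /v/) is unaffected → [z].
/v/ (between /z/ and /u/) is unaffected → [v].
/u/ (between /v/ and /f/): rule 1 targets it, but not before a voiced consonant → unchanged [u].
/f/ (between /u/ and /o/): between two vowels, so rule 2 applies → [v].
/o/ — word-final; rule 1 does not apply here → [o].

[iːɡnaːrzoːzvuvo]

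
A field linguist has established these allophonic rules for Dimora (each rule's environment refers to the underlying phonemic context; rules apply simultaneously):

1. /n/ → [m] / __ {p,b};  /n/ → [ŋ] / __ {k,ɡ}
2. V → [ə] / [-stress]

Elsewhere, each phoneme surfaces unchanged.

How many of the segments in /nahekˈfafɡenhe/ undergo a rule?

4

Segments that undergo a rule: /a/ → [ə] (rule 2); /e/ → [ə] (rule 2); /e/ → [ə] (rule 2); /e/ → [ə] (rule 2).
All other segments surface unchanged.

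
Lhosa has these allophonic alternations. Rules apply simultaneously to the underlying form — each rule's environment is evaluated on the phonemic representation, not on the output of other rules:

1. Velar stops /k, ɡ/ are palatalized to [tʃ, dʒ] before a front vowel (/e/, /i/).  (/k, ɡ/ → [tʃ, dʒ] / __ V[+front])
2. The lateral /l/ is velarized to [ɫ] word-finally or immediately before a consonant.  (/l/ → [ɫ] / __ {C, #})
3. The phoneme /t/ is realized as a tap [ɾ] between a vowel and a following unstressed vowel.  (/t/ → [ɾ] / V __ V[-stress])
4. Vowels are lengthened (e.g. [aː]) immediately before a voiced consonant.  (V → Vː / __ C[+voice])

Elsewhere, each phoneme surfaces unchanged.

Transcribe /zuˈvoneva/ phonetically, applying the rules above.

[zuːˈvoːneːva]

/z/ stays [z].
/u/ (between /z/ and /v/) occurs before a voiced consonant → [uː] by rule 4.
/v/ stays [v].
/o/ — between /v/ and /n/, before a voiced consonant — surfaces as [oː] (rule 4).
/n/ — not in any rule's target class → [n].
/e/ — between /n/ and /v/, before a voiced consonant — surfaces as [eː] (rule 4).
/v/ — not in any rule's target class → [v].
/a/ (word-final): rule 4 targets it, but not before a voiced consonant → unchanged [a].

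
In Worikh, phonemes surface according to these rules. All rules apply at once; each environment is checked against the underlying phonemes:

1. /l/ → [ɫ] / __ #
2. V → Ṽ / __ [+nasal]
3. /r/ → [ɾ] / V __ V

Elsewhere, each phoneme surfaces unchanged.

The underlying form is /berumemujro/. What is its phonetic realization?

/b/ (word-initial) is unaffected → [b].
/e/ (between /b/ and /r/) fails the environment for rule 2, so it stays [e].
Rule 3 applies to /r/ (between /e/ and /u/: between two vowels) → [ɾ].
/u/ meets the environment for rule 2 (before a nasal consonant) → [ũ].
/m/ (between /u/ and /e/) is unaffected → [m].
Rule 2 applies to /e/ (between /m/ and /m/: before a nasal consonant) → [ẽ].
/m/ stays [m].
/u/ — between /m/ and /j/; rule 2 does not apply here → [u].
/j/ (between /u/ and /r/): no rule targets it → [j].
/r/ (between /j/ and /o/) fails the environment for rule 3, so it stays [r].
/o/ (word-final): rule 2 targets it, but not before a nasal consonant → unchanged [o].

[beɾũmẽmujro]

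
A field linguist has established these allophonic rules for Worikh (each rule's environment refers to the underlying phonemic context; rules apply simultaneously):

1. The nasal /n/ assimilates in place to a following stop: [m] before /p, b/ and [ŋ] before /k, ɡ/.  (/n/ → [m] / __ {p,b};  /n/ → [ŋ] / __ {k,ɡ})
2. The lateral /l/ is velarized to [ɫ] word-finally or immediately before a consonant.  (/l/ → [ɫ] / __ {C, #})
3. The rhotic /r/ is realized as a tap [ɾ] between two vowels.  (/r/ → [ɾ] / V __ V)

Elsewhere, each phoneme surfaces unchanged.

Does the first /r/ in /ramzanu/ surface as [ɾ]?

/r/ (word-initial): rule 3 targets it, but not between two vowels → unchanged [r].
The actual realization is [r], not [ɾ].

No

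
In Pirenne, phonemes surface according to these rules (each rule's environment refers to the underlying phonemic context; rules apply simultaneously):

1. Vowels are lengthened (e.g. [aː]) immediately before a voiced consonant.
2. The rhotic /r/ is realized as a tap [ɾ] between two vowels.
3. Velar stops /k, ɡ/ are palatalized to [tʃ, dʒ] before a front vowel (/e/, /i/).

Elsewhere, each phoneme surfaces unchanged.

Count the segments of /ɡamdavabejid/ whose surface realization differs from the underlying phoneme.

Segments that undergo a rule: /a/ → [aː] (rule 1); /a/ → [aː] (rule 1); /a/ → [aː] (rule 1); /e/ → [eː] (rule 1); /i/ → [iː] (rule 1).
All other segments surface unchanged.

5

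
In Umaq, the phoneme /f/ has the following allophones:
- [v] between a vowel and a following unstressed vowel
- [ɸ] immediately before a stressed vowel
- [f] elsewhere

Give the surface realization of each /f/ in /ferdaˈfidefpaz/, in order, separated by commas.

[f], [ɸ], [f]

Occurrence 1 (position 1): no conditioning environment matches → elsewhere allophone [f].
Occurrence 2 (position 6): immediately before a stressed vowel → [ɸ].
Occurrence 3 (position 10): no conditioning environment matches → elsewhere allophone [f].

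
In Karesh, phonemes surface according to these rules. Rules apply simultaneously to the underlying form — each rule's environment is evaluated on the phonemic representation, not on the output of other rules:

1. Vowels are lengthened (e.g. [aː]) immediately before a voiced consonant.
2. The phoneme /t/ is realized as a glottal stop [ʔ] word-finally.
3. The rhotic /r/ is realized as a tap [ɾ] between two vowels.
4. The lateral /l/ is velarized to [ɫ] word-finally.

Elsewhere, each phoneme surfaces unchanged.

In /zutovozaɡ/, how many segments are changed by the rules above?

3

Segments that undergo a rule: /o/ → [oː] (rule 1); /o/ → [oː] (rule 1); /a/ → [aː] (rule 1).
All other segments surface unchanged.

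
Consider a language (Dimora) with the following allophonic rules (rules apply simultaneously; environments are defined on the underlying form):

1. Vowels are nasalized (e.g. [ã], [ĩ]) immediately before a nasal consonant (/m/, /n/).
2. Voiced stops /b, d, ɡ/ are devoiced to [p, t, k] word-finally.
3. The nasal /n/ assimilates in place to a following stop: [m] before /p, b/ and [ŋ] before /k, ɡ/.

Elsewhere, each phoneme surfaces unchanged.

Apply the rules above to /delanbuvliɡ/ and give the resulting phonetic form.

[delãmbuvlik]

/d/ (word-initial) fails the environment for rule 2, so it stays [d].
/e/ (between /d/ and /l/) fails the environment for rule 1, so it stays [e].
/l/ — not in any rule's target class → [l].
Rule 1 applies to /a/ (between /l/ and /n/: before a nasal consonant) → [ã].
/n/ (between /a/ and /b/): before a labial or velar stop, so rule 3 applies → [m].
/b/ — between /n/ and /u/; rule 2 does not apply here → [b].
/u/ — between /b/ and /v/; rule 1 does not apply here → [u].
/v/ (between /u/ and /l/) is unaffected → [v].
/l/ (between /v/ and /i/) is unaffected → [l].
/i/ (between /l/ and /ɡ/) fails the environment for rule 1, so it stays [i].
/ɡ/ (word-final): word-finally, so rule 2 applies → [k].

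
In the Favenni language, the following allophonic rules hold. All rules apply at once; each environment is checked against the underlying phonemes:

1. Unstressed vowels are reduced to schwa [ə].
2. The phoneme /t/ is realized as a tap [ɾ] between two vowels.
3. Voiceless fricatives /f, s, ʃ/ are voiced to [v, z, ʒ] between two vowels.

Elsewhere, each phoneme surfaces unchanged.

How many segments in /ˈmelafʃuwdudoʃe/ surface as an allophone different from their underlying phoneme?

6

Segments that undergo a rule: /a/ → [ə] (rule 1); /u/ → [ə] (rule 1); /u/ → [ə] (rule 1); /o/ → [ə] (rule 1); /ʃ/ → [ʒ] (rule 3); /e/ → [ə] (rule 1).
All other segments surface unchanged.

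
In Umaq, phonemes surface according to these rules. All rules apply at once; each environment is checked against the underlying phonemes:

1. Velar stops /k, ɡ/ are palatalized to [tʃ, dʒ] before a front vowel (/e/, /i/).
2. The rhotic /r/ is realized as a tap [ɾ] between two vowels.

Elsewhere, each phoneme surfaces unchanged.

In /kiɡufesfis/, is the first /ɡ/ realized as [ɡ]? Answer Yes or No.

/ɡ/ — between /i/ and /u/; rule 1 does not apply here → [ɡ].
The actual realization is [ɡ], which matches [ɡ].

Yes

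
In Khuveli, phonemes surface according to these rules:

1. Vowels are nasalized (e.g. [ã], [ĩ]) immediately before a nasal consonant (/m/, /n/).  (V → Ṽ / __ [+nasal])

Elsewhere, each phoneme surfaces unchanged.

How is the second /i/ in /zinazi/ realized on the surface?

/i/ — word-final; rule 1 does not apply here → [i].

[i]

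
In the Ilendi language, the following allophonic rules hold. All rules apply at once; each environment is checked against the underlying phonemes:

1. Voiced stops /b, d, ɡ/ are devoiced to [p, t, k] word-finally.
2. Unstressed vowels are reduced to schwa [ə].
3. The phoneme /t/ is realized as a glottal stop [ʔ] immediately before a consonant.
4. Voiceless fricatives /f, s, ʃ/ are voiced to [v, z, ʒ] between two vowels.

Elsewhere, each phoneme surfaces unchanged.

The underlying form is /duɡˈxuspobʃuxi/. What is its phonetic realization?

/d/ (word-initial): rule 1 targets it, but not word-finally → unchanged [d].
/u/ — between /d/ and /ɡ/, in an unstressed syllable — surfaces as [ə] (rule 2).
/ɡ/ — between /u/ and /x/; rule 1 does not apply here → [ɡ].
/x/ stays [x].
/u/ (between /x/ and /s/): rule 2 targets it, but not in an unstressed syllable → unchanged [u].
/s/ (between /u/ and /p/) fails the environment for rule 4, so it stays [s].
/p/ — not in any rule's target class → [p].
/o/ meets the environment for rule 2 (in an unstressed syllable) → [ə].
/b/ (between /o/ and /ʃ/) fails the environment for rule 1, so it stays [b].
/ʃ/ (between /b/ and /u/) fails the environment for rule 4, so it stays [ʃ].
/u/ (between /ʃ/ and /x/) occurs in an unstressed syllable → [ə] by rule 2.
/x/ (between /u/ and /i/) is unaffected → [x].
/i/ (word-final) occurs in an unstressed syllable → [ə] by rule 2.

[dəɡˈxuspəbʃəxə]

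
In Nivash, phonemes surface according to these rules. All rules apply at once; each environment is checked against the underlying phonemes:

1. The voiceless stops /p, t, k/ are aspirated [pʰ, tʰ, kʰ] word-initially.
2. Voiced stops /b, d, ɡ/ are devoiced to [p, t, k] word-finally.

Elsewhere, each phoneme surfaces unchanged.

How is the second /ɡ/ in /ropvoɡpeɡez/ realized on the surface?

/ɡ/ (between /e/ and /e/): rule 2 targets it, but not word-finally → unchanged [ɡ].

[ɡ]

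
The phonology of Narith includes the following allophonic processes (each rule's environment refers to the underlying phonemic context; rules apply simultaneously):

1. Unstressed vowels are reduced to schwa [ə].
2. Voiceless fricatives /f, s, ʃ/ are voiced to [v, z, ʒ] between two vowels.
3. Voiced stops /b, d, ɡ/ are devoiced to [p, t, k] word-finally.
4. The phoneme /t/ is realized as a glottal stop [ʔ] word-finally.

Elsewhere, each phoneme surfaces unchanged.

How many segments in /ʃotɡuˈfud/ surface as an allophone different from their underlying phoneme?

4

Segments that undergo a rule: /o/ → [ə] (rule 1); /u/ → [ə] (rule 1); /f/ → [v] (rule 2); /d/ → [t] (rule 3).
All other segments surface unchanged.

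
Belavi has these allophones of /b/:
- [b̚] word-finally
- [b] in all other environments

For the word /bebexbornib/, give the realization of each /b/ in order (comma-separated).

Occurrence 1 (position 1): no conditioning environment matches → elsewhere allophone [b].
Occurrence 2 (position 3): no conditioning environment matches → elsewhere allophone [b].
Occurrence 3 (position 6): no conditioning environment matches → elsewhere allophone [b].
Occurrence 4 (position 11): word-finally → [b̚].

[b], [b], [b], [b̚]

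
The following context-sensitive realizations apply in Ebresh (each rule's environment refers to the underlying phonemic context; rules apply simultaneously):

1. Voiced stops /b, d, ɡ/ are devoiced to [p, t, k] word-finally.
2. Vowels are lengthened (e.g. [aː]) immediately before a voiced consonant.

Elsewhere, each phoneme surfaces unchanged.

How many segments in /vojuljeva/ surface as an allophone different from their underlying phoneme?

Segments that undergo a rule: /o/ → [oː] (rule 2); /u/ → [uː] (rule 2); /e/ → [eː] (rule 2).
All other segments surface unchanged.

3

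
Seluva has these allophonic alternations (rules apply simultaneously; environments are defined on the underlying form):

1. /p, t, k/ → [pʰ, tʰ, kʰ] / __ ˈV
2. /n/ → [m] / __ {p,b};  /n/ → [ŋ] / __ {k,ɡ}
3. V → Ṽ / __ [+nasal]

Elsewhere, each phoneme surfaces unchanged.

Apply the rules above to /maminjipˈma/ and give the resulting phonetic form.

/m/ stays [m].
Rule 3 applies to /a/ (between /m/ and /m/: before a nasal consonant) → [ã].
/m/ (between /a/ and /i/) is unaffected → [m].
Rule 3 applies to /i/ (between /m/ and /n/: before a nasal consonant) → [ĩ].
/n/ — between /i/ and /j/; rule 2 does not apply here → [n].
/j/ (between /n/ and /i/) is unaffected → [j].
/i/ (between /j/ and /p/) fails the environment for rule 3, so it stays [i].
/p/ (between /i/ and /m/) is in the target of rule 1 but the environment (immediately before a stressed vowel) is not met → [p].
/m/ (between /p/ and /a/): no rule targets it → [m].
/a/ (word-final) is in the target of rule 3 but the environment (before a nasal consonant) is not met → [a].

[mãmĩnjipˈma]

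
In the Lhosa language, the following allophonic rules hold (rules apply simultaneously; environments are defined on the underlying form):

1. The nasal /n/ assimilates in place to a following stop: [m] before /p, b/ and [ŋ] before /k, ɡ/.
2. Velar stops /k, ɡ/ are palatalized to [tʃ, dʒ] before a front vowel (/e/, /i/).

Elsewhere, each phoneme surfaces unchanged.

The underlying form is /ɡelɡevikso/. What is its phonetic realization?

[dʒeldʒevikso]

/ɡ/ (word-initial): before a front vowel, so rule 2 applies → [dʒ].
/e/ — not in any rule's target class → [e].
/l/ (between /e/ and /ɡ/): no rule targets it → [l].
/ɡ/ (between /l/ and /e/) occurs before a front vowel → [dʒ] by rule 2.
/e/ — not in any rule's target class → [e].
/v/ (between /e/ and /i/): no rule targets it → [v].
/i/ — not in any rule's target class → [i].
/k/ (between /i/ and /s/) fails the environment for rule 2, so it stays [k].
/s/ (between /k/ and /o/): no rule targets it → [s].
/o/ (word-final) is unaffected → [o].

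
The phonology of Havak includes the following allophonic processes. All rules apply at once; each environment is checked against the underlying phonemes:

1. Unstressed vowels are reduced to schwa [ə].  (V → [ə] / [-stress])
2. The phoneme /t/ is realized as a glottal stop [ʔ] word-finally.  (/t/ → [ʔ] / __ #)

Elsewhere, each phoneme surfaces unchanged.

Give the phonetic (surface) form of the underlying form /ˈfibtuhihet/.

[ˈfibtəhəhəʔ]

/f/ — not in any rule's target class → [f].
/i/ — between /f/ and /b/; rule 1 does not apply here → [i].
/b/ (between /i/ and /t/) is unaffected → [b].
/t/ (between /b/ and /u/): rule 2 targets it, but not word-finally → unchanged [t].
Rule 1 applies to /u/ (between /t/ and /h/: in an unstressed syllable) → [ə].
/h/ — not in any rule's target class → [h].
/i/ — between /h/ and /h/, in an unstressed syllable — surfaces as [ə] (rule 1).
/h/ (between /i/ and /e/): no rule targets it → [h].
/e/ (between /h/ and /t/) occurs in an unstressed syllable → [ə] by rule 1.
Rule 2 applies to /t/ (word-final: word-finally) → [ʔ].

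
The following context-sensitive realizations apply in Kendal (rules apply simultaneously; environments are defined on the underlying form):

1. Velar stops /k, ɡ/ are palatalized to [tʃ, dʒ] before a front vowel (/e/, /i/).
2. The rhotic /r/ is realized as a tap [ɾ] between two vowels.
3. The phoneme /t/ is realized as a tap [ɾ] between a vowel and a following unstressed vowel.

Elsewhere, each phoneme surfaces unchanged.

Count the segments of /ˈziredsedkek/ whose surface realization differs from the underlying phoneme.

Segments that undergo a rule: /r/ → [ɾ] (rule 2); /k/ → [tʃ] (rule 1).
All other segments surface unchanged.

2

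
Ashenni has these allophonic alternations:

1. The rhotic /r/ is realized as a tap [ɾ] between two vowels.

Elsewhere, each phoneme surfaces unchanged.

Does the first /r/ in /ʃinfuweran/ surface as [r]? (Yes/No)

/r/ (between /e/ and /a/): between two vowels, so rule 1 applies → [ɾ].
The actual realization is [ɾ], not [r].

No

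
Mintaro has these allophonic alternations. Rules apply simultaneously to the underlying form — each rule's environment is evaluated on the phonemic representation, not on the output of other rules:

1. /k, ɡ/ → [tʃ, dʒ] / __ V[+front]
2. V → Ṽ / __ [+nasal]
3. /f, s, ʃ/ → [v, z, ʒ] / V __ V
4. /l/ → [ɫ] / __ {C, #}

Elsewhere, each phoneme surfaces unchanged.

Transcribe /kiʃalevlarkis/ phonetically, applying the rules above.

/k/ (word-initial) occurs before a front vowel → [tʃ] by rule 1.
/i/ (between /k/ and /ʃ/) is in the target of rule 2 but the environment (before a nasal consonant) is not met → [i].
Rule 3 applies to /ʃ/ (between /i/ and /a/: between two vowels) → [ʒ].
/a/ (between /ʃ/ and /l/): rule 2 targets it, but not before a nasal consonant → unchanged [a].
/l/ (between /a/ and /e/): rule 4 targets it, but not word-finally or immediately before a consonant → unchanged [l].
/e/ (between /l/ and /v/) fails the environment for rule 2, so it stays [e].
/v/ stays [v].
/l/ (between /v/ and /a/) fails the environment for rule 4, so it stays [l].
/a/ (between /l/ and /r/) fails the environment for rule 2, so it stays [a].
/r/ stays [r].
/k/ — between /r/ and /i/, before a front vowel — surfaces as [tʃ] (rule 1).
/i/ (between /k/ and /s/) fails the environment for rule 2, so it stays [i].
/s/ — word-final; rule 3 does not apply here → [s].

[tʃiʒalevlartʃis]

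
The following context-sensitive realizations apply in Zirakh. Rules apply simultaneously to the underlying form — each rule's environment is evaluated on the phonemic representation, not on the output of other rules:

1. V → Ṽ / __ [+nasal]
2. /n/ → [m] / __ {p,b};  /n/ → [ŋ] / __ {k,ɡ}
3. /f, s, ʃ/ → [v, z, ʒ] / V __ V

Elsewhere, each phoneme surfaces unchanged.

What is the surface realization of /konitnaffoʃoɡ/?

[kõnitnaffoʒoɡ]

/k/ (word-initial): no rule targets it → [k].
/o/ (between /k/ and /n/): before a nasal consonant, so rule 1 applies → [õ].
/n/ (between /o/ and /i/) fails the environment for rule 2, so it stays [n].
/i/ — between /n/ and /t/; rule 1 does not apply here → [i].
/t/ (between /i/ and /n/) is unaffected → [t].
/n/ (between /t/ and /a/): rule 2 targets it, but not before a labial or velar stop → unchanged [n].
/a/ — between /n/ and /f/; rule 1 does not apply here → [a].
/f/ (between /a/ and /f/) fails the environment for rule 3, so it stays [f].
/f/ (between /f/ and /o/) fails the environment for rule 3, so it stays [f].
/o/ (between /f/ and /ʃ/) fails the environment for rule 1, so it stays [o].
/ʃ/ — between /o/ and /o/, between two vowels — surfaces as [ʒ] (rule 3).
/o/ (between /ʃ/ and /ɡ/): rule 1 targets it, but not before a nasal consonant → unchanged [o].
/ɡ/ (word-final): no rule targets it → [ɡ].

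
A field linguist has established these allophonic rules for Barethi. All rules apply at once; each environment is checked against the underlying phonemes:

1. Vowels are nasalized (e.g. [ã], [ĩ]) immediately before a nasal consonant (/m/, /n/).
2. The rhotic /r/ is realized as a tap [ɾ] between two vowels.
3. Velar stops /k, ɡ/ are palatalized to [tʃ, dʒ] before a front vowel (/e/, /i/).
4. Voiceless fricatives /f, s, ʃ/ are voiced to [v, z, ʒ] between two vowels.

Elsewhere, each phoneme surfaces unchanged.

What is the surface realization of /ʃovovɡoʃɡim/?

[ʃovovɡoʃdʒĩm]

/ʃ/ — word-initial; rule 4 does not apply here → [ʃ].
/o/ (between /ʃ/ and /v/) fails the environment for rule 1, so it stays [o].
/v/ — not in any rule's target class → [v].
/o/ (between /v/ and /v/) fails the environment for rule 1, so it stays [o].
/v/ — not in any rule's target class → [v].
/ɡ/ (between /v/ and /o/) is in the target of rule 3 but the environment (before a front vowel) is not met → [ɡ].
/o/ (between /ɡ/ and /ʃ/) is in the target of rule 1 but the environment (before a nasal consonant) is not met → [o].
/ʃ/ — between /o/ and /ɡ/; rule 4 does not apply here → [ʃ].
/ɡ/ (between /ʃ/ and /i/) occurs before a front vowel → [dʒ] by rule 3.
/i/ (between /ɡ/ and /m/): before a nasal consonant, so rule 1 applies → [ĩ].
/m/ stays [m].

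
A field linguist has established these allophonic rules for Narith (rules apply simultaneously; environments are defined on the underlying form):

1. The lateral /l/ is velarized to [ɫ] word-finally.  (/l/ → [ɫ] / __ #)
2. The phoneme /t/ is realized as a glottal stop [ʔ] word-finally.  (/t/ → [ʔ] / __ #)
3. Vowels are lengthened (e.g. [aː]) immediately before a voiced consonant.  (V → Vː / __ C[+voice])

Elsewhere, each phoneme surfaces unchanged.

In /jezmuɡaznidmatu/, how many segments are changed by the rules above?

4

Segments that undergo a rule: /e/ → [eː] (rule 3); /u/ → [uː] (rule 3); /a/ → [aː] (rule 3); /i/ → [iː] (rule 3).
All other segments surface unchanged.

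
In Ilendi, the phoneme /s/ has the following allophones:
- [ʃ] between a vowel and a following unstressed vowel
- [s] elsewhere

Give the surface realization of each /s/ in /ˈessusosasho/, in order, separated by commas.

[s], [s], [ʃ], [ʃ], [s]

Occurrence 1 (position 2): no conditioning environment matches → elsewhere allophone [s].
Occurrence 2 (position 3): no conditioning environment matches → elsewhere allophone [s].
Occurrence 3 (position 5): between a vowel and a following unstressed vowel → [ʃ].
Occurrence 4 (position 7): between a vowel and a following unstressed vowel → [ʃ].
Occurrence 5 (position 9): no conditioning environment matches → elsewhere allophone [s].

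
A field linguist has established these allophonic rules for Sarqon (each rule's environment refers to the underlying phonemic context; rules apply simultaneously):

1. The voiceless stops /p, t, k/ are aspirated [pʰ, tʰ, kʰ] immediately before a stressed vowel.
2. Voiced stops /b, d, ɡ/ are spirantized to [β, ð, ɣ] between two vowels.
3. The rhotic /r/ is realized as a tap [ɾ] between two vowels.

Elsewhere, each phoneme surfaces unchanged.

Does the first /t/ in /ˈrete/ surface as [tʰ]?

No

/t/ (between /e/ and /e/) fails the environment for rule 1, so it stays [t].
The actual realization is [t], not [tʰ].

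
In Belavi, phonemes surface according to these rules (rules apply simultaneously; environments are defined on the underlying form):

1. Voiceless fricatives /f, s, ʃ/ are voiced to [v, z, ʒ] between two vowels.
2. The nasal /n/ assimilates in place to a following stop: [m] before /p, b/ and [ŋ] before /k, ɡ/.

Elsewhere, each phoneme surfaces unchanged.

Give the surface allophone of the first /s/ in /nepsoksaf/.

[s]

/s/ — between /p/ and /o/; rule 1 does not apply here → [s].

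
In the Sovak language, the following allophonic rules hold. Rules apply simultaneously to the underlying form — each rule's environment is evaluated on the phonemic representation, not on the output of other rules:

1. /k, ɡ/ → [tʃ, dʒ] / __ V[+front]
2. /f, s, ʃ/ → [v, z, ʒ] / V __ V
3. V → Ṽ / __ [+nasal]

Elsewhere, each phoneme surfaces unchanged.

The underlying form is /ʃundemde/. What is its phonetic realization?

[ʃũndẽmde]

/ʃ/ (word-initial): rule 2 targets it, but not between two vowels → unchanged [ʃ].
Rule 3 applies to /u/ (between /ʃ/ and /n/: before a nasal consonant) → [ũ].
Rule 3 applies to /e/ (between /d/ and /m/: before a nasal consonant) → [ẽ].
/e/ — word-final; rule 3 does not apply here → [e].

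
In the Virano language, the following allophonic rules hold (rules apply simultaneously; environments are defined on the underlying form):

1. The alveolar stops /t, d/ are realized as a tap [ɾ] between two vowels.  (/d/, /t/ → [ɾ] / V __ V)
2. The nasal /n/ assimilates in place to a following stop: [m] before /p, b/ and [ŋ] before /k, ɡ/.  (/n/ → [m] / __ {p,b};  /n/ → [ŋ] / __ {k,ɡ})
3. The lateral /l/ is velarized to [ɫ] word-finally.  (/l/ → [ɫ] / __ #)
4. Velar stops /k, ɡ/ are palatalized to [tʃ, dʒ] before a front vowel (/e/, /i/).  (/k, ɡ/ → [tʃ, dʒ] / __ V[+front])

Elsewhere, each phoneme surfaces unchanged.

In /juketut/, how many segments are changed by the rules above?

Segments that undergo a rule: /k/ → [tʃ] (rule 4); /t/ → [ɾ] (rule 1).
All other segments surface unchanged.

2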